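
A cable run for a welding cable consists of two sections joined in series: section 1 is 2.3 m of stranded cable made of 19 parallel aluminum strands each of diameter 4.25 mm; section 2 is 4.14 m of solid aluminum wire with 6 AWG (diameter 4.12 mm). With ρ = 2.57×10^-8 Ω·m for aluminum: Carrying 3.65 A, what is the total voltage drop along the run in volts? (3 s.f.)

0.0299 V

Section 1: A_strand = π(2.1250e-03)² = 1.419e-05 m²; R₁ = ρL/(N·A_s) = (2.57×10^-8)(2.3)/(19×1.419e-05) = 2.193×10^-4 Ω
Section 2: A = π(4.12/2 mm)² = π(2.0600e-03 m)² = 1.333e-05 m²
R₂ = (2.57×10^-8)(4.14)/(1.333e-05) = 0.007981 Ω
R = R₁ + R₂ = 0.0082 Ω
V = IR = 3.65 × 0.0082 = 0.0299 V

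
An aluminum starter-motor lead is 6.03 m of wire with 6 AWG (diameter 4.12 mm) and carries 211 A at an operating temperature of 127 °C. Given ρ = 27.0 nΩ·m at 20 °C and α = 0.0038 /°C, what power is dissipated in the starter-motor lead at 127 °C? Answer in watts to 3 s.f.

ρ = 27.0 nΩ·m = 2.70×10^-8 Ω·m
A = π(4.12/2 mm)² = π(2.0600e-03 m)² = 1.333e-05 m²
R₍20₎ = ρL/A = (2.70×10^-8)(6.03)/(1.333e-05) = 0.01221 Ω
R₍127₎ = R₍20₎(1 + αΔT) = 0.01221 × (1 + 0.0038×107) = 0.01718 Ω
P = I²R = (211)² × 0.01718 = 765 W

765 W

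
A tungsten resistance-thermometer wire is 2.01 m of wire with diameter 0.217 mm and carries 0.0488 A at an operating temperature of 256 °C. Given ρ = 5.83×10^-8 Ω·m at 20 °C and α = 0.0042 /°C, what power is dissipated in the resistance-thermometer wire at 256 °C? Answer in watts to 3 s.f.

0.0150 W

A = π(d/2)² = π(1.0850e-04 m)² = 3.698e-08 m²
R₍20₎ = ρL/A = (5.83×10^-8)(2.01)/(3.698e-08) = 3.169 Ω
R₍256₎ = R₍20₎(1 + αΔT) = 3.169 × (1 + 0.0042×236) = 6.309 Ω
P = I²R = (0.0488)² × 6.309 = 0.0150 W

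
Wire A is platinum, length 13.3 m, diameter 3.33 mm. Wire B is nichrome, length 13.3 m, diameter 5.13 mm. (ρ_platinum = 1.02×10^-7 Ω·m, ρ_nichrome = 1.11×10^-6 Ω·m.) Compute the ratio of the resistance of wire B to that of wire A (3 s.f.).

4.59

R ∝ ρL/d², so R_B/R_A = (ρ_B/ρ_A) × (d_A/d_B)²
= (1.11×10^-6/1.02×10^-7) × (3.33/5.13)² = 4.59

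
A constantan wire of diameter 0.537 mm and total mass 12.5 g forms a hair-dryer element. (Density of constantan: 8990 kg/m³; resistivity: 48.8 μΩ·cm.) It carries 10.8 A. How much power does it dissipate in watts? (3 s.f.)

1540 W

ρ = 48.8 μΩ·cm = 4.88×10^-7 Ω·m
A = π(d/2)² = π(2.6850e-04 m)² = 2.2648e-07 m²
L = m/(density·A) = 0.0125/(8990×2.2648e-07) = 6.139 m
R = ρL/A = (4.88×10^-7)(6.139)/(2.2648e-07) = 13.23 Ω
P = I²R = (10.8)² × 13.23 = 1540 W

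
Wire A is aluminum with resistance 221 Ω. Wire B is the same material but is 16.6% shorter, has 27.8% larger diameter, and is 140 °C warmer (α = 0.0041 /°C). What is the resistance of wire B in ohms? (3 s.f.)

178 Ω

R ∝ ρL/d² with ρ ∝ (1+αΔT), so R_B/R_A = (1 − 16.6/100) × (1 + 27.8/100)⁻² × (1 + 0.0041×140)
= 0.834 × 0.6123 × 1.574 = 0.8037
R_B = 0.8037 × 221 = 178 Ω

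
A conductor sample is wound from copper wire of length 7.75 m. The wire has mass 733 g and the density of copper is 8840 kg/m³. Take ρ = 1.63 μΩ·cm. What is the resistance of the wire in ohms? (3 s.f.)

0.0118 Ω

ρ = 1.63 μΩ·cm = 1.63×10^-8 Ω·m
A = m/(density·L) = 0.733/(8840×7.75) = 1.0699e-05 m²
R = ρL/A = (1.63×10^-8)(7.75)/(1.0699e-05) = 0.0118 Ω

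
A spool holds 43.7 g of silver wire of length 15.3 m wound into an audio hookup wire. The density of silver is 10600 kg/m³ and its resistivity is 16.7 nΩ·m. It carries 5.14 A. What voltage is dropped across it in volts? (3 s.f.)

ρ = 16.7 nΩ·m = 1.67×10^-8 Ω·m
A = m/(density·L) = 0.0437/(10600×15.3) = 2.6945e-07 m²
R = ρL/A = (1.67×10^-8)(15.3)/(2.6945e-07) = 0.9483 Ω
V = IR = 5.14 × 0.9483 = 4.87 V

4.87 V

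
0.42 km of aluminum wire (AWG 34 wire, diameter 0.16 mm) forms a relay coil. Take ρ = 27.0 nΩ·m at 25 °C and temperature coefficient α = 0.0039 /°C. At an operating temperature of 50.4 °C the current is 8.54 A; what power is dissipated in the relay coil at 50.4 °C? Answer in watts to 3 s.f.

45200 W

ρ = 27.0 nΩ·m = 2.70×10^-8 Ω·m
A = π(0.16/2 mm)² = π(8.0000e-05 m)² = 2.011e-08 m²
R₍25₎ = ρL/A = (2.70×10^-8)(420)/(2.011e-08) = 564 Ω
R₍50.4₎ = R₍25₎(1 + αΔT) = 564 × (1 + 0.0039×25.4) = 619.9 Ω
P = I²R = (8.54)² × 619.9 = 45200 W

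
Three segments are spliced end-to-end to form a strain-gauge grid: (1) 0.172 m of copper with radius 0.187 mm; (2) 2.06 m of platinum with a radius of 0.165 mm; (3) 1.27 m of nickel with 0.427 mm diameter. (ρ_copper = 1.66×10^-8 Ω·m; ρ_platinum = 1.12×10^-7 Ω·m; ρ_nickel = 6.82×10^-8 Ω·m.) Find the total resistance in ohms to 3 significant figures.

Seg 1: A = πr² = π(1.8700e-04 m)² = 1.099e-07 m²
R_1 = (1.66×10^-8)(0.172)/(1.099e-07) = 0.02599 Ω
Seg 2: A = πr² = π(1.6500e-04 m)² = 8.553e-08 m²
R_2 = (1.12×10^-7)(2.06)/(8.553e-08) = 2.698 Ω
Seg 3: A = π(d/2)² = π(2.1350e-04 m)² = 1.432e-07 m²
R_3 = (6.82×10^-8)(1.27)/(1.432e-07) = 0.6048 Ω
R_total = R_1 + R_2 + R_3 = 3.33 Ω

3.33 Ω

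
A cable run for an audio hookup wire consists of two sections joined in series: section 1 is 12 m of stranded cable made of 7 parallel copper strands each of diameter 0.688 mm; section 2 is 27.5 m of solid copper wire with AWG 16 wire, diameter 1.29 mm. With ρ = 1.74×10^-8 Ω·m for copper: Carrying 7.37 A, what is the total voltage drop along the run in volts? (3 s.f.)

3.29 V

Section 1: A_strand = π(3.4400e-04)² = 3.718e-07 m²; R₁ = ρL/(N·A_s) = (1.74×10^-8)(12)/(7×3.718e-07) = 0.08024 Ω
Section 2: A = π(1.29/2 mm)² = π(6.4500e-04 m)² = 1.307e-06 m²
R₂ = (1.74×10^-8)(27.5)/(1.307e-06) = 0.3661 Ω
R = R₁ + R₂ = 0.4463 Ω
V = IR = 7.37 × 0.4463 = 3.29 V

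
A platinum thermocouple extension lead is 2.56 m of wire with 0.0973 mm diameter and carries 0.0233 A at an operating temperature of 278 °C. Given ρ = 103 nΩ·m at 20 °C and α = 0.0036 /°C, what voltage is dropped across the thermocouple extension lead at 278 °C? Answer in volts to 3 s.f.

ρ = 103 nΩ·m = 1.03×10^-7 Ω·m
A = π(d/2)² = π(4.8650e-05 m)² = 7.436e-09 m²
R₍20₎ = ρL/A = (1.03×10^-7)(2.56)/(7.436e-09) = 35.46 Ω
R₍278₎ = R₍20₎(1 + αΔT) = 35.46 × (1 + 0.0036×258) = 68.4 Ω
V = IR = 0.0233 × 68.4 = 1.59 V

1.59 V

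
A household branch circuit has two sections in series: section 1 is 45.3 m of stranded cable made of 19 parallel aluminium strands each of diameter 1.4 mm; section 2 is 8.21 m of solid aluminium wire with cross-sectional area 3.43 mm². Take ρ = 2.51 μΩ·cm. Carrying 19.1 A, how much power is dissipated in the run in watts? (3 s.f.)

36.1 W

ρ = 2.51 μΩ·cm = 2.51×10^-8 Ω·m
Section 1: A_strand = π(7.0000e-04)² = 1.539e-06 m²; R₁ = ρL/(N·A_s) = (2.51×10^-8)(45.3)/(19×1.539e-06) = 0.03888 Ω
Section 2: A = 3.43 mm² = 3.430e-06 m²
R₂ = (2.51×10^-8)(8.21)/(3.430e-06) = 0.06008 Ω
R = R₁ + R₂ = 0.09895 Ω
P = I²R = (19.1)² × 0.09895 = 36.1 W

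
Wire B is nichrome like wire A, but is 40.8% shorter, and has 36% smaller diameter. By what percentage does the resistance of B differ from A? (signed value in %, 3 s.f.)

44.5%

R ∝ L/d², so R_B/R_A = (1 − 40.8/100) × (1 − 36/100)⁻²
= 0.592 × 2.441 = 1.445
(R_B − R_A)/R_A = 1.445 − 1 = 44.5%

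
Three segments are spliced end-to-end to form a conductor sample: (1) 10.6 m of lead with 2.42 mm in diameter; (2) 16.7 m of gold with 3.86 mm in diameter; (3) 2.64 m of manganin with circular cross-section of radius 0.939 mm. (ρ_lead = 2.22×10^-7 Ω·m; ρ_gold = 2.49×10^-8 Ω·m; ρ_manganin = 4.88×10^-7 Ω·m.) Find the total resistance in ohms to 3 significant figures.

Seg 1: A = π(d/2)² = π(1.2100e-03 m)² = 4.600e-06 m²
R_1 = (2.22×10^-7)(10.6)/(4.600e-06) = 0.5116 Ω
Seg 2: A = π(d/2)² = π(1.9300e-03 m)² = 1.170e-05 m²
R_2 = (2.49×10^-8)(16.7)/(1.170e-05) = 0.03553 Ω
Seg 3: A = πr² = π(9.3900e-04 m)² = 2.770e-06 m²
R_3 = (4.88×10^-7)(2.64)/(2.770e-06) = 0.4651 Ω
R_total = R_1 + R_2 + R_3 = 1.01 Ω

1.01 Ω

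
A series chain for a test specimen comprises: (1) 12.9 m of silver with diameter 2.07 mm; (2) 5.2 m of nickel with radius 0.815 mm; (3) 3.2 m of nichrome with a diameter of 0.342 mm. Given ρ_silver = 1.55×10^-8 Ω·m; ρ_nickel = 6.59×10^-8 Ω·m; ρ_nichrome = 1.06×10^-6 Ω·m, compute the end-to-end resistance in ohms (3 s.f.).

Seg 1: A = π(d/2)² = π(1.0350e-03 m)² = 3.365e-06 m²
R_1 = (1.55×10^-8)(12.9)/(3.365e-06) = 0.05941 Ω
Seg 2: A = πr² = π(8.1500e-04 m)² = 2.087e-06 m²
R_2 = (6.59×10^-8)(5.2)/(2.087e-06) = 0.1642 Ω
Seg 3: A = π(d/2)² = π(1.7100e-04 m)² = 9.186e-08 m²
R_3 = (1.06×10^-6)(3.2)/(9.186e-08) = 36.92 Ω
R_total = R_1 + R_2 + R_3 = 37.1 Ω

37.1 Ω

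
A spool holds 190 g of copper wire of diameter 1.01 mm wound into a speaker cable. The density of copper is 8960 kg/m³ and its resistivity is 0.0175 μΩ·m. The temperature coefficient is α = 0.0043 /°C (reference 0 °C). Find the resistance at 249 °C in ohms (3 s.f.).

ρ = 0.0175 μΩ·m = 1.75×10^-8 Ω·m
A = π(d/2)² = π(5.0500e-04 m)² = 8.0118e-07 m²
L = m/(density·A) = 0.19/(8960×8.0118e-07) = 26.47 m
R = ρL/A = (1.75×10^-8)(26.47)/(8.0118e-07) = 0.5781 Ω
R(249 °C) = 0.5781 × (1 + 0.0043×249) = 1.20 Ω

1.20 Ω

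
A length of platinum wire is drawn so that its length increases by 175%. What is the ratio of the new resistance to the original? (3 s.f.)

7.56

k = 1 + 175/100 = 2.75; volume constant ⇒ A' = A/k, so R' = k²R.
Factor = 7.56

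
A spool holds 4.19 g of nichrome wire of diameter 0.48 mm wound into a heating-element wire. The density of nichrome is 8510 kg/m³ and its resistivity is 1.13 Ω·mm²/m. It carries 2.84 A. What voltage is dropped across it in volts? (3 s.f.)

ρ = 1.13 Ω·mm²/m = 1.13×10^-6 Ω·m
A = π(d/2)² = π(2.4000e-04 m)² = 1.8096e-07 m²
L = m/(density·A) = 0.00419/(8510×1.8096e-07) = 2.721 m
R = ρL/A = (1.13×10^-6)(2.721)/(1.8096e-07) = 16.99 Ω
V = IR = 2.84 × 16.99 = 48.3 V

48.3 V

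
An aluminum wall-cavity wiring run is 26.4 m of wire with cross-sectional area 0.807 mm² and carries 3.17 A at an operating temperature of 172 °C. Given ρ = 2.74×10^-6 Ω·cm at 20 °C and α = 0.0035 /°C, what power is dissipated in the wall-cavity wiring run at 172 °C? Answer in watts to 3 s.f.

ρ = 2.74×10^-6 Ω·cm = 2.74×10^-8 Ω·m
A = 0.807 mm² = 8.070e-07 m²
R₍20₎ = ρL/A = (2.74×10^-8)(26.4)/(8.070e-07) = 0.8964 Ω
R₍172₎ = R₍20₎(1 + αΔT) = 0.8964 × (1 + 0.0035×152) = 1.373 Ω
P = I²R = (3.17)² × 1.373 = 13.8 W

13.8 W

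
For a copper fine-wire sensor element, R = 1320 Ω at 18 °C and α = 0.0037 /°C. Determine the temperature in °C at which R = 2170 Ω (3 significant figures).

192 °C

R = R₀(1 + α(T − T₀)) ⇒ T = T₀ + (R/R₀ − 1)/α
T = 18 + (2170/1320 − 1)/0.0037 = 18 + (0.6439)/0.0037 = 192 °C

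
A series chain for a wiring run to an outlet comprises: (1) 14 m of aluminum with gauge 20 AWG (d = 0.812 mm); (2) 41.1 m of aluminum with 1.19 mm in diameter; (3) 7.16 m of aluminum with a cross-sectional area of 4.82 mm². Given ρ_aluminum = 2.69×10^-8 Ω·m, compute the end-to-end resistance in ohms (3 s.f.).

1.76 Ω

Seg 1: A = π(0.812/2 mm)² = π(4.0600e-04 m)² = 5.178e-07 m²
R_1 = (2.69×10^-8)(14)/(5.178e-07) = 0.7272 Ω
Seg 2: A = π(d/2)² = π(5.9500e-04 m)² = 1.112e-06 m²
R_2 = (2.69×10^-8)(41.1)/(1.112e-06) = 0.9941 Ω
Seg 3: A = 4.82 mm² = 4.820e-06 m²
R_3 = (2.69×10^-8)(7.16)/(4.820e-06) = 0.03996 Ω
R_total = R_1 + R_2 + R_3 = 1.76 Ω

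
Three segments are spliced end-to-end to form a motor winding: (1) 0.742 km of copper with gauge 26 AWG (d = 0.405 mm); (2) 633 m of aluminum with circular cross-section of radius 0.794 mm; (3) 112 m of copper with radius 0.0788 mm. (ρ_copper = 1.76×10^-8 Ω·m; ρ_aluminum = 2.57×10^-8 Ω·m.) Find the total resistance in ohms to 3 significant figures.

211 Ω

Seg 1: A = π(0.405/2 mm)² = π(2.0250e-04 m)² = 1.288e-07 m²
R_1 = (1.76×10^-8)(742)/(1.288e-07) = 101.4 Ω
Seg 2: A = πr² = π(7.9400e-04 m)² = 1.981e-06 m²
R_2 = (2.57×10^-8)(633)/(1.981e-06) = 8.214 Ω
Seg 3: A = πr² = π(7.8800e-05 m)² = 1.951e-08 m²
R_3 = (1.76×10^-8)(112)/(1.951e-08) = 101 Ω
R_total = R_1 + R_2 + R_3 = 211 Ω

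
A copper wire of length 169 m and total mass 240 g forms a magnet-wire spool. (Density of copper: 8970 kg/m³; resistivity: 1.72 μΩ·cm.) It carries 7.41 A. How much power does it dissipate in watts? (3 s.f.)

ρ = 1.72 μΩ·cm = 1.72×10^-8 Ω·m
A = m/(density·L) = 0.24/(8970×169) = 1.5832e-07 m²
R = ρL/A = (1.72×10^-8)(169)/(1.5832e-07) = 18.36 Ω
P = I²R = (7.41)² × 18.36 = 1010 W

1010 W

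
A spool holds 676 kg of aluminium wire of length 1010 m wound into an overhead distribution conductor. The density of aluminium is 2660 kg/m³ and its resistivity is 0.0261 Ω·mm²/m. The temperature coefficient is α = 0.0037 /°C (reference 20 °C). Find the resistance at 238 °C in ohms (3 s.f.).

0.189 Ω

ρ = 0.0261 Ω·mm²/m = 2.61×10^-8 Ω·m
A = m/(density·L) = 676/(2660×1010) = 2.5162e-04 m²
R = ρL/A = (2.61×10^-8)(1010)/(2.5162e-04) = 0.1048 Ω
R(238 °C) = 0.1048 × (1 + 0.0037×218) = 0.189 Ω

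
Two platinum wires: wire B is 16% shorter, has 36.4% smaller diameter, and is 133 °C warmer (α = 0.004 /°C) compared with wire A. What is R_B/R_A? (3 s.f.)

R ∝ ρL/d² with ρ ∝ (1+αΔT), so R_B/R_A = (1 − 16/100) × (1 − 36.4/100)⁻² × (1 + 0.004×133)
= 0.84 × 2.472 × 1.532 = 3.18

3.18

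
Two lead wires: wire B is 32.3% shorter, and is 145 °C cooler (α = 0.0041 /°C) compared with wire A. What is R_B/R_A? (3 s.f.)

0.275

R ∝ ρL/d² with ρ ∝ (1+αΔT), so R_B/R_A = (1 − 32.3/100) × (1 − 0.0041×145)
= 0.677 × 0.4055 = 0.275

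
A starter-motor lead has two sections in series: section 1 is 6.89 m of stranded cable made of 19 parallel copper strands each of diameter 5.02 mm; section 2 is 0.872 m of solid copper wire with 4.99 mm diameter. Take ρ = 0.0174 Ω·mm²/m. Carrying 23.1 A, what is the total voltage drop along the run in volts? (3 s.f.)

ρ = 0.0174 Ω·mm²/m = 1.74×10^-8 Ω·m
Section 1: A_strand = π(2.5100e-03)² = 1.979e-05 m²; R₁ = ρL/(N·A_s) = (1.74×10^-8)(6.89)/(19×1.979e-05) = 3.188×10^-4 Ω
Section 2: A = π(d/2)² = π(2.4950e-03 m)² = 1.956e-05 m²
R₂ = (1.74×10^-8)(0.872)/(1.956e-05) = 7.758×10^-4 Ω
R = R₁ + R₂ = 0.001095 Ω
V = IR = 23.1 × 0.001095 = 0.0253 V

0.0253 V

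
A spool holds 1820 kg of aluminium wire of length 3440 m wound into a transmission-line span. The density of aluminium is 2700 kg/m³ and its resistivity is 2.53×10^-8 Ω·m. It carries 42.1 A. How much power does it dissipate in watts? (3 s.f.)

787 W

A = m/(density·L) = 1820/(2700×3440) = 1.9595e-04 m²
R = ρL/A = (2.53×10^-8)(3440)/(1.9595e-04) = 0.4442 Ω
P = I²R = (42.1)² × 0.4442 = 787 W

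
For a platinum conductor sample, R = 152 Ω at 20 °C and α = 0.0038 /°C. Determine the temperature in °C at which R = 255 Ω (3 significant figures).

198 °C

R = R₀(1 + α(T − T₀)) ⇒ T = T₀ + (R/R₀ − 1)/α
T = 20 + (255/152 − 1)/0.0038 = 20 + (0.6776)/0.0038 = 198 °C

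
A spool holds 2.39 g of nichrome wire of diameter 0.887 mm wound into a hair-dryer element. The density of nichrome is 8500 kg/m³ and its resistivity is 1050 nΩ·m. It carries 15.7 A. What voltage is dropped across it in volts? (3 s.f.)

12.1 V

ρ = 1050 nΩ·m = 1.05×10^-6 Ω·m
A = π(d/2)² = π(4.4350e-04 m)² = 6.1793e-07 m²
L = m/(density·A) = 0.00239/(8500×6.1793e-07) = 0.455 m
R = ρL/A = (1.05×10^-6)(0.455)/(6.1793e-07) = 0.7732 Ω
V = IR = 15.7 × 0.7732 = 12.1 V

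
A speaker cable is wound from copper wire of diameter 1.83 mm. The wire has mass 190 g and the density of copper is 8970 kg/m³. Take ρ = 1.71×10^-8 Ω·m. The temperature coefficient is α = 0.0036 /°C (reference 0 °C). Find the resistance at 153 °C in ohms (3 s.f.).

A = π(d/2)² = π(9.1500e-04 m)² = 2.6302e-06 m²
L = m/(density·A) = 0.19/(8970×2.6302e-06) = 8.053 m
R = ρL/A = (1.71×10^-8)(8.053)/(2.6302e-06) = 0.05236 Ω
R(153 °C) = 0.05236 × (1 + 0.0036×153) = 0.0812 Ω

0.0812 Ω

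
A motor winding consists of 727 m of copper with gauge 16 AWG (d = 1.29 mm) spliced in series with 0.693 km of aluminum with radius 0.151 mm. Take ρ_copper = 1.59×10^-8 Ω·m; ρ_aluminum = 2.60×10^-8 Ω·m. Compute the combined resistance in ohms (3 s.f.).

Segment 1: A = π(1.29/2 mm)² = π(6.4500e-04 m)² = 1.307e-06 m²
R₁ = ρL/A = (1.59×10^-8)(727)/(1.307e-06) = 8.844 Ω
Segment 2: A = πr² = π(1.5100e-04 m)² = 7.163e-08 m²
R₂ = (2.60×10^-8)(693)/(7.163e-08) = 251.5 Ω
R = R₁ + R₂ = 260 Ω

260 Ω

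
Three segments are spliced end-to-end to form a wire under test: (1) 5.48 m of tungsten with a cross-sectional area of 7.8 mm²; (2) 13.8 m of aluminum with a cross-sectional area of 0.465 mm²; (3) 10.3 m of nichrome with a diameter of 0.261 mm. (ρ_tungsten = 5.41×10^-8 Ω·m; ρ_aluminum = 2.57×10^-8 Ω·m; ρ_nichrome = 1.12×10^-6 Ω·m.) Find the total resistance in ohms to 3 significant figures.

Seg 1: A = 7.8 mm² = 7.800e-06 m²
R_1 = (5.41×10^-8)(5.48)/(7.800e-06) = 0.03801 Ω
Seg 2: A = 0.465 mm² = 4.650e-07 m²
R_2 = (2.57×10^-8)(13.8)/(4.650e-07) = 0.7627 Ω
Seg 3: A = π(d/2)² = π(1.3050e-04 m)² = 5.350e-08 m²
R_3 = (1.12×10^-6)(10.3)/(5.350e-08) = 215.6 Ω
R_total = R_1 + R_2 + R_3 = 216 Ω

216 Ω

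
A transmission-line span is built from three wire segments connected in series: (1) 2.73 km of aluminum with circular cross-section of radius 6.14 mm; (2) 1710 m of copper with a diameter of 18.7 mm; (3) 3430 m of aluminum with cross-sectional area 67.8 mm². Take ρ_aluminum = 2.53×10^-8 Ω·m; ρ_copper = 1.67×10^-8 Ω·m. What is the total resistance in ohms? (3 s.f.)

1.97 Ω

Seg 1: A = πr² = π(6.1400e-03 m)² = 1.184e-04 m²
R_1 = (2.53×10^-8)(2730)/(1.184e-04) = 0.5832 Ω
Seg 2: A = π(d/2)² = π(9.3500e-03 m)² = 2.746e-04 m²
R_2 = (1.67×10^-8)(1710)/(2.746e-04) = 0.104 Ω
Seg 3: A = 67.8 mm² = 6.780e-05 m²
R_3 = (2.53×10^-8)(3430)/(6.780e-05) = 1.28 Ω
R_total = R_1 + R_2 + R_3 = 1.97 Ω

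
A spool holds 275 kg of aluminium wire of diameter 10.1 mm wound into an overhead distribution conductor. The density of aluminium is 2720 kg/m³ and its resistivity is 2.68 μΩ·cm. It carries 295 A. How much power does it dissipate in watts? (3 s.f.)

36700 W

ρ = 2.68 μΩ·cm = 2.68×10^-8 Ω·m
A = π(d/2)² = π(5.0500e-03 m)² = 8.0118e-05 m²
L = m/(density·A) = 275/(2720×8.0118e-05) = 1262 m
R = ρL/A = (2.68×10^-8)(1262)/(8.0118e-05) = 0.4221 Ω
P = I²R = (295)² × 0.4221 = 36700 W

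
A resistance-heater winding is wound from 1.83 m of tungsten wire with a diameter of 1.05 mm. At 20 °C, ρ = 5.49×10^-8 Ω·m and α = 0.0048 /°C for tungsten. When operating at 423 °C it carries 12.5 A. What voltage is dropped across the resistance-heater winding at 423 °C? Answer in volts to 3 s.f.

4.26 V

A = π(d/2)² = π(5.2500e-04 m)² = 8.659e-07 m²
R₍20₎ = ρL/A = (5.49×10^-8)(1.83)/(8.659e-07) = 0.116 Ω
R₍423₎ = R₍20₎(1 + αΔT) = 0.116 × (1 + 0.0048×403) = 0.3405 Ω
V = IR = 12.5 × 0.3405 = 4.26 V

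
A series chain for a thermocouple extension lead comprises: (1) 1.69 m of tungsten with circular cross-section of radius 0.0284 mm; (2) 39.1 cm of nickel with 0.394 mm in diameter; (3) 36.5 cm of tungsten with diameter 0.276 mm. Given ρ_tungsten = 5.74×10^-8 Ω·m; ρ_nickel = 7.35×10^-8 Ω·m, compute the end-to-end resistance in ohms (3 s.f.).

38.9 Ω

Seg 1: A = πr² = π(2.8400e-05 m)² = 2.534e-09 m²
R_1 = (5.74×10^-8)(1.69)/(2.534e-09) = 38.28 Ω
Seg 2: A = π(d/2)² = π(1.9700e-04 m)² = 1.219e-07 m²
R_2 = (7.35×10^-8)(0.391)/(1.219e-07) = 0.2357 Ω
Seg 3: A = π(d/2)² = π(1.3800e-04 m)² = 5.983e-08 m²
R_3 = (5.74×10^-8)(0.365)/(5.983e-08) = 0.3502 Ω
R_total = R_1 + R_2 + R_3 = 38.9 Ω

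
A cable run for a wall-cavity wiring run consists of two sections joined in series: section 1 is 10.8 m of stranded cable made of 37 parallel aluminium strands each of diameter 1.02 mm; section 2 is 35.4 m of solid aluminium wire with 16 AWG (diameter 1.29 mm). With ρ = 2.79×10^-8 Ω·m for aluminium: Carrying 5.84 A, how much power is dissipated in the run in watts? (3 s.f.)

Section 1: A_strand = π(5.1000e-04)² = 8.171e-07 m²; R₁ = ρL/(N·A_s) = (2.79×10^-8)(10.8)/(37×8.171e-07) = 0.009966 Ω
Section 2: A = π(1.29/2 mm)² = π(6.4500e-04 m)² = 1.307e-06 m²
R₂ = (2.79×10^-8)(35.4)/(1.307e-06) = 0.7557 Ω
R = R₁ + R₂ = 0.7656 Ω
P = I²R = (5.84)² × 0.7656 = 26.1 W

26.1 W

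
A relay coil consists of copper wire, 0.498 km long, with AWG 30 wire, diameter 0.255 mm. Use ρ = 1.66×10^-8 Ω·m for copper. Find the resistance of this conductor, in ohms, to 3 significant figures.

162 Ω

A = π(0.255/2 mm)² = π(1.2750e-04 m)² = 5.107e-08 m²
R = ρL/A = (1.66×10^-8)(498 m)/(5.107e-08 m²) = 162 Ω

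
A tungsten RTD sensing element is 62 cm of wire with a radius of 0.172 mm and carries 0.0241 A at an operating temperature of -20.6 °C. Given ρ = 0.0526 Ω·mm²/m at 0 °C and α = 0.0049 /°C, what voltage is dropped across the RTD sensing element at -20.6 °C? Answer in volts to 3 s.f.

ρ = 0.0526 Ω·mm²/m = 5.26×10^-8 Ω·m
A = πr² = π(1.7200e-04 m)² = 9.294e-08 m²
R₍0₎ = ρL/A = (5.26×10^-8)(0.62)/(9.294e-08) = 0.3509 Ω
R₍-20.6₎ = R₍0₎(1 + αΔT) = 0.3509 × (1 + 0.0049×-20.6) = 0.3155 Ω
V = IR = 0.0241 × 0.3155 = 0.00760 V

0.00760 V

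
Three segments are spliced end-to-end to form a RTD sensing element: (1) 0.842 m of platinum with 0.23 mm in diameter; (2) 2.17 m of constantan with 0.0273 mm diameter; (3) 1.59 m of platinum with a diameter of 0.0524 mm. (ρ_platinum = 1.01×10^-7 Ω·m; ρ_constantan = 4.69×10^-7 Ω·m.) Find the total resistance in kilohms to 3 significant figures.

1.82 kΩ

Seg 1: A = π(d/2)² = π(1.1500e-04 m)² = 4.155e-08 m²
R_1 = (1.01×10^-7)(0.842)/(4.155e-08) = 2.047 Ω
Seg 2: A = π(d/2)² = π(1.3650e-05 m)² = 5.853e-10 m²
R_2 = (4.69×10^-7)(2.17)/(5.853e-10) = 1739 Ω
Seg 3: A = π(d/2)² = π(2.6200e-05 m)² = 2.157e-09 m²
R_3 = (1.01×10^-7)(1.59)/(2.157e-09) = 74.47 Ω
R_total = R_1 + R_2 + R_3 = 1.82 kΩ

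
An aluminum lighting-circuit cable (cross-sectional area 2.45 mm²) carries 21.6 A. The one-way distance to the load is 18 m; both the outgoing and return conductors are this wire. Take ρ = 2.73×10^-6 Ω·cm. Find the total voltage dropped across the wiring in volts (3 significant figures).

ρ = 2.73×10^-6 Ω·cm = 2.73×10^-8 Ω·m
A = 2.45 mm² = 2.450e-06 m²
Total conductor length (both ways) L = 2 × 18 = 36 m
R = ρL/A = (2.73×10^-8)(36)/(2.450e-06) = 0.4011 Ω
V = IR = 21.6 × 0.4011 = 8.66 V

8.66 V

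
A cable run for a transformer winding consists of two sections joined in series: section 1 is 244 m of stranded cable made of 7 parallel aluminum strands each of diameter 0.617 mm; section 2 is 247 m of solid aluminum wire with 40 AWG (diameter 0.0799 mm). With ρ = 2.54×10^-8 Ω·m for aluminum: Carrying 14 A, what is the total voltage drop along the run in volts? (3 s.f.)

17600 V

Section 1: A_strand = π(3.0850e-04)² = 2.990e-07 m²; R₁ = ρL/(N·A_s) = (2.54×10^-8)(244)/(7×2.990e-07) = 2.961 Ω
Section 2: A = π(0.0799/2 mm)² = π(3.9950e-05 m)² = 5.014e-09 m²
R₂ = (2.54×10^-8)(247)/(5.014e-09) = 1251 Ω
R = R₁ + R₂ = 1254 Ω
V = IR = 14 × 1254 = 17600 V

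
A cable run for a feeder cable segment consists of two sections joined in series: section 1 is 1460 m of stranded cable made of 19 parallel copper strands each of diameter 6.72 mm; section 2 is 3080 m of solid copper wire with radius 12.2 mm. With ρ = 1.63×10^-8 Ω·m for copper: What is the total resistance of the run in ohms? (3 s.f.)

Section 1: A_strand = π(3.3600e-03)² = 3.547e-05 m²; R₁ = ρL/(N·A_s) = (1.63×10^-8)(1460)/(19×3.547e-05) = 0.03531 Ω
Section 2: A = πr² = π(1.2200e-02 m)² = 4.676e-04 m²
R₂ = (1.63×10^-8)(3080)/(4.676e-04) = 0.1074 Ω
R = R₁ + R₂ = 0.143 Ω

0.143 Ω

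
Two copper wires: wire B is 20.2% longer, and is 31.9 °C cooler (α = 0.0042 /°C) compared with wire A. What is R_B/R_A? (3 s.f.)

R ∝ ρL/d² with ρ ∝ (1+αΔT), so R_B/R_A = (1 + 20.2/100) × (1 − 0.0042×31.9)
= 1.202 × 0.866 = 1.04

1.04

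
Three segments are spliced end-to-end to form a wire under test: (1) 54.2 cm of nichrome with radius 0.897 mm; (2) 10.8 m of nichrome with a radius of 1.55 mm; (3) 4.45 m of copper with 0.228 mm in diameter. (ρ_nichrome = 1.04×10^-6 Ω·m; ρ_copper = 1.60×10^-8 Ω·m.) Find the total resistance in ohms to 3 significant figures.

Seg 1: A = πr² = π(8.9700e-04 m)² = 2.528e-06 m²
R_1 = (1.04×10^-6)(0.542)/(2.528e-06) = 0.223 Ω
Seg 2: A = πr² = π(1.5500e-03 m)² = 7.548e-06 m²
R_2 = (1.04×10^-6)(10.8)/(7.548e-06) = 1.488 Ω
Seg 3: A = π(d/2)² = π(1.1400e-04 m)² = 4.083e-08 m²
R_3 = (1.60×10^-8)(4.45)/(4.083e-08) = 1.744 Ω
R_total = R_1 + R_2 + R_3 = 3.46 Ω

3.46 Ω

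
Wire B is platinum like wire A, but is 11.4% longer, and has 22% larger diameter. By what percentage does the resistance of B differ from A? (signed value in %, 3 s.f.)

R ∝ L/d², so R_B/R_A = (1 + 11.4/100) × (1 + 22/100)⁻²
= 1.114 × 0.6719 = 0.7484
(R_B − R_A)/R_A = 0.7484 − 1 = -25.2%

-25.2%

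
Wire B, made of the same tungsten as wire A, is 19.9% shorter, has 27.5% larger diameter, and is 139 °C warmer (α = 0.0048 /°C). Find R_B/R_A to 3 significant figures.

R ∝ ρL/d² with ρ ∝ (1+αΔT), so R_B/R_A = (1 − 19.9/100) × (1 + 27.5/100)⁻² × (1 + 0.0048×139)
= 0.801 × 0.6151 × 1.667 = 0.821

0.821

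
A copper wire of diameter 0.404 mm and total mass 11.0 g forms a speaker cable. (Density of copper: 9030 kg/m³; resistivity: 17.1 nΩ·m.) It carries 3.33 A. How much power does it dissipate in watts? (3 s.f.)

14.1 W

ρ = 17.1 nΩ·m = 1.71×10^-8 Ω·m
A = π(d/2)² = π(2.0200e-04 m)² = 1.2819e-07 m²
L = m/(density·A) = 0.011/(9030×1.2819e-07) = 9.503 m
R = ρL/A = (1.71×10^-8)(9.503)/(1.2819e-07) = 1.268 Ω
P = I²R = (3.33)² × 1.268 = 14.1 W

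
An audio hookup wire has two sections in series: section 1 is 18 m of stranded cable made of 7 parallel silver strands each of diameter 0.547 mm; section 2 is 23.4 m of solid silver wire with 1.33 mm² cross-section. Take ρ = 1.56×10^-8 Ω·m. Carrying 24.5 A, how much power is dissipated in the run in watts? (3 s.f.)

Section 1: A_strand = π(2.7350e-04)² = 2.350e-07 m²; R₁ = ρL/(N·A_s) = (1.56×10^-8)(18)/(7×2.350e-07) = 0.1707 Ω
Section 2: A = 1.33 mm² = 1.330e-06 m²
R₂ = (1.56×10^-8)(23.4)/(1.330e-06) = 0.2745 Ω
R = R₁ + R₂ = 0.4452 Ω
P = I²R = (24.5)² × 0.4452 = 267 W

267 W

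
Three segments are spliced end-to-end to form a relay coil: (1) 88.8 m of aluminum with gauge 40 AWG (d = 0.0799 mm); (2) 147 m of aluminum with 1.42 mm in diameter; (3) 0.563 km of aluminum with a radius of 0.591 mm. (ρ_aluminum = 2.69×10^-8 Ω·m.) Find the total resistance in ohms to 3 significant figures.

493 Ω

Seg 1: A = π(0.0799/2 mm)² = π(3.9950e-05 m)² = 5.014e-09 m²
R_1 = (2.69×10^-8)(88.8)/(5.014e-09) = 476.4 Ω
Seg 2: A = π(d/2)² = π(7.1000e-04 m)² = 1.584e-06 m²
R_2 = (2.69×10^-8)(147)/(1.584e-06) = 2.497 Ω
Seg 3: A = πr² = π(5.9100e-04 m)² = 1.097e-06 m²
R_3 = (2.69×10^-8)(563)/(1.097e-06) = 13.8 Ω
R_total = R_1 + R_2 + R_3 = 493 Ω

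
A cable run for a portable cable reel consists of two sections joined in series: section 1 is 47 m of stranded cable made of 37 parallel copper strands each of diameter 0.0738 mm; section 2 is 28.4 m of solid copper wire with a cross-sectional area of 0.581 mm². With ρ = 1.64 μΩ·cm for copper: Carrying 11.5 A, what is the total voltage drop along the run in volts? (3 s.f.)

65.2 V

ρ = 1.64 μΩ·cm = 1.64×10^-8 Ω·m
Section 1: A_strand = π(3.6900e-05)² = 4.278e-09 m²; R₁ = ρL/(N·A_s) = (1.64×10^-8)(47)/(37×4.278e-09) = 4.87 Ω
Section 2: A = 0.581 mm² = 5.810e-07 m²
R₂ = (1.64×10^-8)(28.4)/(5.810e-07) = 0.8017 Ω
R = R₁ + R₂ = 5.672 Ω
V = IR = 11.5 × 5.672 = 65.2 V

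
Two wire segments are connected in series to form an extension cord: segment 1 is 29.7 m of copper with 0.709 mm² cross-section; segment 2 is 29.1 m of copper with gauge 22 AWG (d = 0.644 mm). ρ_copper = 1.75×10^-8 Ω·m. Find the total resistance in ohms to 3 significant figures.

2.30 Ω

Segment 1: A = 0.709 mm² = 7.090e-07 m²
R₁ = ρL/A = (1.75×10^-8)(29.7)/(7.090e-07) = 0.7331 Ω
Segment 2: A = π(0.644/2 mm)² = π(3.2200e-04 m)² = 3.257e-07 m²
R₂ = (1.75×10^-8)(29.1)/(3.257e-07) = 1.563 Ω
R = R₁ + R₂ = 2.30 Ω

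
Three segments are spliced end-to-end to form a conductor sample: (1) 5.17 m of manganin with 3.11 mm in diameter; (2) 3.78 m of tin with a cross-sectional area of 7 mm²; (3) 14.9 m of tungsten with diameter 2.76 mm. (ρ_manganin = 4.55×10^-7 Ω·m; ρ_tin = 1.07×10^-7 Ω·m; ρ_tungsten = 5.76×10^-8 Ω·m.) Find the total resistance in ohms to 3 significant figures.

Seg 1: A = π(d/2)² = π(1.5550e-03 m)² = 7.596e-06 m²
R_1 = (4.55×10^-7)(5.17)/(7.596e-06) = 0.3097 Ω
Seg 2: A = 7 mm² = 7.000e-06 m²
R_2 = (1.07×10^-7)(3.78)/(7.000e-06) = 0.05778 Ω
Seg 3: A = π(d/2)² = π(1.3800e-03 m)² = 5.983e-06 m²
R_3 = (5.76×10^-8)(14.9)/(5.983e-06) = 0.1435 Ω
R_total = R_1 + R_2 + R_3 = 0.511 Ω

0.511 Ω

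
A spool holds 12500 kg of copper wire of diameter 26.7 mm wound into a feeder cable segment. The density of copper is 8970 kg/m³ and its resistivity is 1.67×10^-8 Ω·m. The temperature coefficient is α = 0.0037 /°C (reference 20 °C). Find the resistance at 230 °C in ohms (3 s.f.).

0.132 Ω

A = π(d/2)² = π(1.3350e-02 m)² = 5.5990e-04 m²
L = m/(density·A) = 12500/(8970×5.5990e-04) = 2489 m
R = ρL/A = (1.67×10^-8)(2489)/(5.5990e-04) = 0.07424 Ω
R(230 °C) = 0.07424 × (1 + 0.0037×210) = 0.132 Ω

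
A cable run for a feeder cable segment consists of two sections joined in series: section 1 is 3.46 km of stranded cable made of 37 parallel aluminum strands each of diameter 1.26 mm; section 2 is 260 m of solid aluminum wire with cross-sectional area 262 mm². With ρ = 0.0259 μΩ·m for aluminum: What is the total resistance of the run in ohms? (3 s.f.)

ρ = 0.0259 μΩ·m = 2.59×10^-8 Ω·m
Section 1: A_strand = π(6.3000e-04)² = 1.247e-06 m²; R₁ = ρL/(N·A_s) = (2.59×10^-8)(3460)/(37×1.247e-06) = 1.942 Ω
Section 2: A = 262 mm² = 2.620e-04 m²
R₂ = (2.59×10^-8)(260)/(2.620e-04) = 0.0257 Ω
R = R₁ + R₂ = 1.97 Ω

1.97 Ω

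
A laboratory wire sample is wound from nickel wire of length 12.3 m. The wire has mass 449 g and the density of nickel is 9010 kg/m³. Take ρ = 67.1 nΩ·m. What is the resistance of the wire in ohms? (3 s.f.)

ρ = 67.1 nΩ·m = 6.71×10^-8 Ω·m
A = m/(density·L) = 0.449/(9010×12.3) = 4.0515e-06 m²
R = ρL/A = (6.71×10^-8)(12.3)/(4.0515e-06) = 0.204 Ω

0.204 Ω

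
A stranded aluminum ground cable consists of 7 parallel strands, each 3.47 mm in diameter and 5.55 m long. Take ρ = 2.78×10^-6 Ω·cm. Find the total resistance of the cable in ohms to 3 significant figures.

ρ = 2.78×10^-6 Ω·cm = 2.78×10^-8 Ω·m
A_strand = π(1.7350e-03 m)² = 9.457e-06 m²
R_strand = ρL/A = (2.78×10^-8)(5.55)/(9.457e-06) = 0.01632 Ω
R_total = R_strand/N = 0.01632/7 = 0.00233 Ω

0.00233 Ω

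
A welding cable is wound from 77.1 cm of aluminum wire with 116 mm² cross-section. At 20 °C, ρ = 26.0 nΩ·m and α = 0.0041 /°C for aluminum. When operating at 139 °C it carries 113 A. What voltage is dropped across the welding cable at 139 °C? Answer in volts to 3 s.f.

0.0291 V

ρ = 26.0 nΩ·m = 2.60×10^-8 Ω·m
A = 116 mm² = 1.160e-04 m²
R₍20₎ = ρL/A = (2.60×10^-8)(0.771)/(1.160e-04) = 1.728×10^-4 Ω
R₍139₎ = R₍20₎(1 + αΔT) = 1.728×10^-4 × (1 + 0.0041×119) = 2.571×10^-4 Ω
V = IR = 113 × 2.571×10^-4 = 0.0291 V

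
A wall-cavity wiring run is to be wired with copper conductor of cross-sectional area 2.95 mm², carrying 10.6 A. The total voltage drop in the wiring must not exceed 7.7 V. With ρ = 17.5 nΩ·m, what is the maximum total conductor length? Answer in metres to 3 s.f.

ρ = 17.5 nΩ·m = 1.75×10^-8 Ω·m
A = 2.95 mm² = 2.950e-06 m²
L_max = V_max·A/(1·ρI) = (7.7)(2.950e-06)/(1.75×10^-8×10.6) = 122 m

122 m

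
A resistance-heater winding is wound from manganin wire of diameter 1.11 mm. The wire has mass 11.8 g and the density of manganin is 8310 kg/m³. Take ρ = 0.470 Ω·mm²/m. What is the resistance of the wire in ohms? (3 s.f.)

0.713 Ω

ρ = 0.470 Ω·mm²/m = 4.70×10^-7 Ω·m
A = π(d/2)² = π(5.5500e-04 m)² = 9.6769e-07 m²
L = m/(density·A) = 0.0118/(8310×9.6769e-07) = 1.467 m
R = ρL/A = (4.70×10^-7)(1.467)/(9.6769e-07) = 0.713 Ω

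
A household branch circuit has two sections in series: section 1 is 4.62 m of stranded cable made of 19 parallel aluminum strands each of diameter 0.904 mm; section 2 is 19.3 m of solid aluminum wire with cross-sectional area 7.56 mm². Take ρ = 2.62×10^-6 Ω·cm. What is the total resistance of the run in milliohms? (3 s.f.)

ρ = 2.62×10^-6 Ω·cm = 2.62×10^-8 Ω·m
Section 1: A_strand = π(4.5200e-04)² = 6.418e-07 m²; R₁ = ρL/(N·A_s) = (2.62×10^-8)(4.62)/(19×6.418e-07) = 0.009926 Ω
Section 2: A = 7.56 mm² = 7.560e-06 m²
R₂ = (2.62×10^-8)(19.3)/(7.560e-06) = 0.06689 Ω
R = R₁ + R₂ = 76.8 mΩ

76.8 mΩ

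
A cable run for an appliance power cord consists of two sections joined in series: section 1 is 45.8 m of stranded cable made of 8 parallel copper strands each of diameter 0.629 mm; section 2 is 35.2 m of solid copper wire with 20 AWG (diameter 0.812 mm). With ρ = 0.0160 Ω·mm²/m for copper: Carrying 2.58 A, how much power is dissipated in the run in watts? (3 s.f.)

9.20 W

ρ = 0.0160 Ω·mm²/m = 1.60×10^-8 Ω·m
Section 1: A_strand = π(3.1450e-04)² = 3.107e-07 m²; R₁ = ρL/(N·A_s) = (1.60×10^-8)(45.8)/(8×3.107e-07) = 0.2948 Ω
Section 2: A = π(0.812/2 mm)² = π(4.0600e-04 m)² = 5.178e-07 m²
R₂ = (1.60×10^-8)(35.2)/(5.178e-07) = 1.088 Ω
R = R₁ + R₂ = 1.382 Ω
P = I²R = (2.58)² × 1.382 = 9.20 W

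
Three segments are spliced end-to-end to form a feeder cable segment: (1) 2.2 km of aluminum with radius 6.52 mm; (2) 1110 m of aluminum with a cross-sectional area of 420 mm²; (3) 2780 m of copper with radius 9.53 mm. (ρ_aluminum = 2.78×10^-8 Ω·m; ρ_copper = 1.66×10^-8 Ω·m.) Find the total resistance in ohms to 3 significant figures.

0.693 Ω

Seg 1: A = πr² = π(6.5200e-03 m)² = 1.336e-04 m²
R_1 = (2.78×10^-8)(2200)/(1.336e-04) = 0.458 Ω
Seg 2: A = 420 mm² = 4.200e-04 m²
R_2 = (2.78×10^-8)(1110)/(4.200e-04) = 0.07347 Ω
Seg 3: A = πr² = π(9.5300e-03 m)² = 2.853e-04 m²
R_3 = (1.66×10^-8)(2780)/(2.853e-04) = 0.1617 Ω
R_total = R_1 + R_2 + R_3 = 0.693 Ω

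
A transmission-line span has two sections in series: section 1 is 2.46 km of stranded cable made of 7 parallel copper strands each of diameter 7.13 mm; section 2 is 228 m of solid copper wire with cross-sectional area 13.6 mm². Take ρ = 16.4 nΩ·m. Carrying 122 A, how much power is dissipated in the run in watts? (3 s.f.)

6240 W

ρ = 16.4 nΩ·m = 1.64×10^-8 Ω·m
Section 1: A_strand = π(3.5650e-03)² = 3.993e-05 m²; R₁ = ρL/(N·A_s) = (1.64×10^-8)(2460)/(7×3.993e-05) = 0.1443 Ω
Section 2: A = 13.6 mm² = 1.360e-05 m²
R₂ = (1.64×10^-8)(228)/(1.360e-05) = 0.2749 Ω
R = R₁ + R₂ = 0.4193 Ω
P = I²R = (122)² × 0.4193 = 6240 W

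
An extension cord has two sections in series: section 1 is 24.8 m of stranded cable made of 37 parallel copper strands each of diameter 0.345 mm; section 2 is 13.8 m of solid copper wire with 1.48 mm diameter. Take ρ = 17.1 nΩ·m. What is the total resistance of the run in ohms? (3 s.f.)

ρ = 17.1 nΩ·m = 1.71×10^-8 Ω·m
Section 1: A_strand = π(1.7250e-04)² = 9.348e-08 m²; R₁ = ρL/(N·A_s) = (1.71×10^-8)(24.8)/(37×9.348e-08) = 0.1226 Ω
Section 2: A = π(d/2)² = π(7.4000e-04 m)² = 1.720e-06 m²
R₂ = (1.71×10^-8)(13.8)/(1.720e-06) = 0.1372 Ω
R = R₁ + R₂ = 0.260 Ω

0.260 Ω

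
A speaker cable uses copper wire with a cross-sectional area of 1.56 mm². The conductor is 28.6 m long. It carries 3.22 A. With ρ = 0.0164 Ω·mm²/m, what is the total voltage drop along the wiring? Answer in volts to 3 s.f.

0.968 V

ρ = 0.0164 Ω·mm²/m = 1.64×10^-8 Ω·m
A = 1.56 mm² = 1.560e-06 m²
R = ρL/A = (1.64×10^-8)(28.6)/(1.560e-06) = 0.3007 Ω
V = IR = 3.22 × 0.3007 = 0.968 V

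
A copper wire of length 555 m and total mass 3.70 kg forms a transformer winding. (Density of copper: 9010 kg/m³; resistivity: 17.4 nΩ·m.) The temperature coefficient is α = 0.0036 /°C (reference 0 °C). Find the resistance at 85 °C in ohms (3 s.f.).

17.0 Ω

ρ = 17.4 nΩ·m = 1.74×10^-8 Ω·m
A = m/(density·L) = 3.7/(9010×555) = 7.3992e-07 m²
R = ρL/A = (1.74×10^-8)(555)/(7.3992e-07) = 13.05 Ω
R(85 °C) = 13.05 × (1 + 0.0036×85) = 17.0 Ω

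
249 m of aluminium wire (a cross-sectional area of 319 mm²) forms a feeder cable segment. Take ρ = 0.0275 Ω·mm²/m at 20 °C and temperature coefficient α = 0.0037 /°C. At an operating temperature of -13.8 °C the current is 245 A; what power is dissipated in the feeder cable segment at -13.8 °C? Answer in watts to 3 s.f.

1130 W

ρ = 0.0275 Ω·mm²/m = 2.75×10^-8 Ω·m
A = 319 mm² = 3.190e-04 m²
R₍20₎ = ρL/A = (2.75×10^-8)(249)/(3.190e-04) = 0.02147 Ω
R₍-13.8₎ = R₍20₎(1 + αΔT) = 0.02147 × (1 + 0.0037×-33.8) = 0.01878 Ω
P = I²R = (245)² × 0.01878 = 1130 W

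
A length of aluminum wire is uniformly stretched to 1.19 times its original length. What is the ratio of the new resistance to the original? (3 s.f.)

1.42

Volume constant ⇒ A' = A/k with k = 1.19. R' = ρ(kL)/(A/k) = k²R.
Factor = 1.42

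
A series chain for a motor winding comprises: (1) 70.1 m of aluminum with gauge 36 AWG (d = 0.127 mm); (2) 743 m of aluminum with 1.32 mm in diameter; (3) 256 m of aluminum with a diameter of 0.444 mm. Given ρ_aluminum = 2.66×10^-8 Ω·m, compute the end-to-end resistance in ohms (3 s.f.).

Seg 1: A = π(0.127/2 mm)² = π(6.3500e-05 m)² = 1.267e-08 m²
R_1 = (2.66×10^-8)(70.1)/(1.267e-08) = 147.2 Ω
Seg 2: A = π(d/2)² = π(6.6000e-04 m)² = 1.368e-06 m²
R_2 = (2.66×10^-8)(743)/(1.368e-06) = 14.44 Ω
Seg 3: A = π(d/2)² = π(2.2200e-04 m)² = 1.548e-07 m²
R_3 = (2.66×10^-8)(256)/(1.548e-07) = 43.98 Ω
R_total = R_1 + R_2 + R_3 = 206 Ω

206 Ω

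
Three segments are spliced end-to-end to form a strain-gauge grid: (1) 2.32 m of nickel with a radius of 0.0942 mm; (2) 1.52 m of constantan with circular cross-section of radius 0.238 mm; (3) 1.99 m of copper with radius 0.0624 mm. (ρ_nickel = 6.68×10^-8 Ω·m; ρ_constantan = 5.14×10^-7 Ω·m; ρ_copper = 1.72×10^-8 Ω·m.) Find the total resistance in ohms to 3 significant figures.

12.7 Ω

Seg 1: A = πr² = π(9.4200e-05 m)² = 2.788e-08 m²
R_1 = (6.68×10^-8)(2.32)/(2.788e-08) = 5.559 Ω
Seg 2: A = πr² = π(2.3800e-04 m)² = 1.780e-07 m²
R_2 = (5.14×10^-7)(1.52)/(1.780e-07) = 4.39 Ω
Seg 3: A = πr² = π(6.2400e-05 m)² = 1.223e-08 m²
R_3 = (1.72×10^-8)(1.99)/(1.223e-08) = 2.798 Ω
R_total = R_1 + R_2 + R_3 = 12.7 Ω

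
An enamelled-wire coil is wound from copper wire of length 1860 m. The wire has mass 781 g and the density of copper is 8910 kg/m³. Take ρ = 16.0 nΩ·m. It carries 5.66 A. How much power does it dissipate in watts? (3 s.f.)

ρ = 16.0 nΩ·m = 1.60×10^-8 Ω·m
A = m/(density·L) = 0.781/(8910×1860) = 4.7126e-08 m²
R = ρL/A = (1.60×10^-8)(1860)/(4.7126e-08) = 631.5 Ω
P = I²R = (5.66)² × 631.5 = 20200 W

20200 W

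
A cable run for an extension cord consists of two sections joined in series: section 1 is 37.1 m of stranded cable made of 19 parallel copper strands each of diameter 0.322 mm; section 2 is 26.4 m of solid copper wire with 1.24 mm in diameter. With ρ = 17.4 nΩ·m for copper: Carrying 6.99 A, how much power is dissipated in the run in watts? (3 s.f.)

ρ = 17.4 nΩ·m = 1.74×10^-8 Ω·m
Section 1: A_strand = π(1.6100e-04)² = 8.143e-08 m²; R₁ = ρL/(N·A_s) = (1.74×10^-8)(37.1)/(19×8.143e-08) = 0.4172 Ω
Section 2: A = π(d/2)² = π(6.2000e-04 m)² = 1.208e-06 m²
R₂ = (1.74×10^-8)(26.4)/(1.208e-06) = 0.3804 Ω
R = R₁ + R₂ = 0.7976 Ω
P = I²R = (6.99)² × 0.7976 = 39.0 W

39.0 W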